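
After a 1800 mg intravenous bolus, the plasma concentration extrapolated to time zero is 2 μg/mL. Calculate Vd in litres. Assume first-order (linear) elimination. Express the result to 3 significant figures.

Immediately after an IV bolus, C₀ = Dose / Vd, so Vd = Dose / C₀.
Vd = 1800 / 2 = 900.0 L

900 L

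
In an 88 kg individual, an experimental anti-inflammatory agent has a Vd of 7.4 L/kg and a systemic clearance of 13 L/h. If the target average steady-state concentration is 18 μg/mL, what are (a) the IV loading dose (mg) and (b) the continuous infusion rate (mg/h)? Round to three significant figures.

(a) 11700 mg; (b) 234 mg/h

Vd(total) = 88 kg × 7.4 L/kg = 651.2 L
Loading dose = Vd × C = 651.2 × 18 = 11720 mg
Infusion rate = 13.00 L/h × 18 mg/L = 234.0 mg/h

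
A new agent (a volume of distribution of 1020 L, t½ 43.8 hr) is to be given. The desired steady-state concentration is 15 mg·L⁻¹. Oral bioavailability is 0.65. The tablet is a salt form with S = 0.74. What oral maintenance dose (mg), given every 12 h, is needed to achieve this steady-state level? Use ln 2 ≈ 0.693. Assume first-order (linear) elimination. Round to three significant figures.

CL = ln 2 · Vd / t½ = 0.693 × 1020 / 43.8 = 16.14 L/h
D = CL × Css × τ / F / S = 16.14 × 15 × 12 / 0.65 / 0.74 = 6040 mg

6040 mg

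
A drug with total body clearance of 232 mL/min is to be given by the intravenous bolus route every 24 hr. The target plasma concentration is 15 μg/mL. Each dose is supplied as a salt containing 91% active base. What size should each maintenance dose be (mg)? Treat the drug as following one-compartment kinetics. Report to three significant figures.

5510 mg

Convert clearance: 232 mL/min × 60 min/h ÷ 1000 mL/L = 13.92 L/h
D = CL × Css × τ / S = 13.92 × 15 × 24 / 0.91 = 5507 mg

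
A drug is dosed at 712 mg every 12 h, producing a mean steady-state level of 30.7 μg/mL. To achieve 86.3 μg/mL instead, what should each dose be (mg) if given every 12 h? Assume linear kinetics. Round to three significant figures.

2000 mg

With linear kinetics, Css is proportional to dose rate (D/τ) at fixed clearance.
D₂ = D₁ × (Css,target / Css,current) = 712 × 86.3/30.7 = 2001 mg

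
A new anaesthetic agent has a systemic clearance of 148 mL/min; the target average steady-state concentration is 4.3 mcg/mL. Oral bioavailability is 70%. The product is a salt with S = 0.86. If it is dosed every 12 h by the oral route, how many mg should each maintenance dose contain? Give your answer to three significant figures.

Convert clearance: 148 mL/min × 60 min/h ÷ 1000 mL/L = 8.880 L/h
At steady state, dose per interval replaces the amount cleared in that interval: F·S·D/τ = CL·Css.
D = CL × Css × τ / F / S = 8.880 × 4.3 × 12 / 0.7 / 0.86 = 761.1 mg

761 mg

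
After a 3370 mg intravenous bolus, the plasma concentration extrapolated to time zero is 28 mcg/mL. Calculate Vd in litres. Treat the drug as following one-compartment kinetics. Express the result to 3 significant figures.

120 L

Immediately after an IV bolus, C₀ = Dose / Vd, so Vd = Dose / C₀.
Vd = 3370 / 28 = 120.4 L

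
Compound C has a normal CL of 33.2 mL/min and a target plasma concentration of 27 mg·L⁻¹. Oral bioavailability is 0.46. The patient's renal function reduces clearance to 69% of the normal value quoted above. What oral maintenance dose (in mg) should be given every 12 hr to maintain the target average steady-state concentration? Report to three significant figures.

Convert clearance: 33.2 mL/min × 60 min/h ÷ 1000 mL/L = 1.992 L/h
Patient clearance = 0.69 × 1.992 = 1.374 L/h
D = CL × Css × τ / F = 1.374 × 27 × 12 / 0.46 = 967.8 mg

968 mg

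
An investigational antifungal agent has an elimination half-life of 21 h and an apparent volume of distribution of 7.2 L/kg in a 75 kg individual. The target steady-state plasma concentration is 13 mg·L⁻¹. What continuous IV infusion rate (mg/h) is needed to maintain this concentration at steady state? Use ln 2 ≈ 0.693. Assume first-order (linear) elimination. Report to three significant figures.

Vd = 7.2 L/kg × 75 kg = 540.0 L
CL = ln 2 · Vd / t½ = 0.693 × 540.0 / 21 = 17.82 L/h
Infusion rate = CL × Css = 17.82 × 13 = 231.7 mg/h

232 mg/h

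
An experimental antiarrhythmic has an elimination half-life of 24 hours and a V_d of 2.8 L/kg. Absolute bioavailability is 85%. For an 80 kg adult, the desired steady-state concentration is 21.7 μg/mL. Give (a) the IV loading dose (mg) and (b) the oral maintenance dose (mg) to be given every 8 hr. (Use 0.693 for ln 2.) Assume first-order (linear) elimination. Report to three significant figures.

(a) 4860 mg; (b) 1320 mg

Vd = 2.8 L/kg × 80 kg = 224.0 L
LD = Vd × C = 224.0 × 21.7 = 4861 mg
CL = 0.693 × Vd / t½ = 0.693 × 224.0 / 24 = 6.468 L/h
D = CL × Css × τ / F = 6.468 × 21.7 × 8 / 0.85 = 1321 mg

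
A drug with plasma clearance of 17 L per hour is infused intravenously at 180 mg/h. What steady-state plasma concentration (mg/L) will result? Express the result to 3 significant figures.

10.6 mg/L

Css = rate / CL = 180 / 17.00 = 10.59 mg/L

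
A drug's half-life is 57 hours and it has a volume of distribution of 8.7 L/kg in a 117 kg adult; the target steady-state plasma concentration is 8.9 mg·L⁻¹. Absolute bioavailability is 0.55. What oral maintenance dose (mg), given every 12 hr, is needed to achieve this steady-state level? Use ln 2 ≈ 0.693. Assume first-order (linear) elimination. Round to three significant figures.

2400 mg

Vd = 8.7 L/kg × 117 kg = 1018 L
CL = ln 2 · Vd / t½ = 0.693 × 1018 / 57 = 12.38 L/h
D = CL × Css × τ / F = 12.38 × 8.9 × 12 / 0.55 = 2404 mg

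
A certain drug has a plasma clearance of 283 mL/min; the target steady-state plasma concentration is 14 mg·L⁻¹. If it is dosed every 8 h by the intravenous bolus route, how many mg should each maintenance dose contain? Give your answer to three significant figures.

1900 mg

CL = 283 mL/min = 283 × 0.06 = 16.98 L/h
D = CL × Css × τ = 16.98 × 14 × 8 = 1902 mg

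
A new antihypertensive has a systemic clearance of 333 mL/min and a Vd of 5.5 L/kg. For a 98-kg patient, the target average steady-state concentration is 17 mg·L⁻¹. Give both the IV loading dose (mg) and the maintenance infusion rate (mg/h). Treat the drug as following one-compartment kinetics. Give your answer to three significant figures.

Vd(total) = 98 kg × 5.5 L/kg = 539.0 L
Loading: fill Vd to C_target → 539.0 L × 17 mg/L = 9163 mg
CL = 333 mL/min × 60/1000 = 19.98 L/h
Maintenance: replace elimination → rate = CL × Css = 19.98 × 17 = 339.7 mg/h

(a) 9160 mg; (b) 340 mg/h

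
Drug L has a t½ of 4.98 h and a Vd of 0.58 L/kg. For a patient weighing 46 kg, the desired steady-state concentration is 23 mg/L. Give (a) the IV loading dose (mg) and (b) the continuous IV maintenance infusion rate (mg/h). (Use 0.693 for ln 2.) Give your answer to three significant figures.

Total Vd = 0.58 × 46 = 26.68 L
LD = Vd × C = 26.68 × 23 = 613.6 mg
CL = 0.693 × Vd / t½ = 0.693 × 26.68 / 4.98 = 3.713 L/h
Infusion rate = CL × Css = 3.713 × 23 = 85.40 mg/h

(a) 614 mg; (b) 85.4 mg/h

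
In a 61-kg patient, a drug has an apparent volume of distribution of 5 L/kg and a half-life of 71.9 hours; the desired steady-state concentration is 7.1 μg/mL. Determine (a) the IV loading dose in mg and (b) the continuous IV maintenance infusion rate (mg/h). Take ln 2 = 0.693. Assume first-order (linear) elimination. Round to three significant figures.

(a) 2170 mg; (b) 20.9 mg/h

Total Vd = 5 × 61 = 305.0 L
LD = Vd × C = 305.0 × 7.1 = 2166 mg
CL = 0.693 × Vd / t½ = 0.693 × 305.0 / 71.9 = 2.940 L/h
Infusion rate = CL × Css = 2.940 × 7.1 = 20.87 mg/h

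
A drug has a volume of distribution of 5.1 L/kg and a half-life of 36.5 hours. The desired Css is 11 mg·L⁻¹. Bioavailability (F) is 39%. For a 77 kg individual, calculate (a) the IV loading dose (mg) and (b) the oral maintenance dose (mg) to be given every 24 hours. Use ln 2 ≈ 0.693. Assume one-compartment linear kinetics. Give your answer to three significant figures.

(a) 4320 mg; (b) 5050 mg

Total Vd = 5.1 × 77 = 392.7 L
LD = Vd × C = 392.7 × 11 = 4320 mg
CL = 0.693 × Vd / t½ = 0.693 × 392.7 / 36.5 = 7.456 L/h
D = CL × Css × τ / F = 7.456 × 11 × 24 / 0.39 = 5047 mg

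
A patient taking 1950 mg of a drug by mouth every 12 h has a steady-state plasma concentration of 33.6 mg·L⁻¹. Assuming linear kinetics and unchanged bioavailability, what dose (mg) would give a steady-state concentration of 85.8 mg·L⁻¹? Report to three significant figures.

4980 mg

For first-order elimination, Css ∝ F·D/(CL·τ); F and CL are unchanged, so Css ∝ D/τ.
D₂ = D₁ × (Css,target / Css,current) = 1950 × 85.8/33.6 = 4979 mg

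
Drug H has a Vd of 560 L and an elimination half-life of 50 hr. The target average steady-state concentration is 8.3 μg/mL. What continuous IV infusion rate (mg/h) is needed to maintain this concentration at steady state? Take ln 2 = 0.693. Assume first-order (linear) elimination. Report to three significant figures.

64.4 mg/h

CL = ln 2 · Vd / t½ = 0.693 × 560.0 / 50 = 7.762 L/h
Infusion rate = CL × Css = 7.762 × 8.3 = 64.42 mg/h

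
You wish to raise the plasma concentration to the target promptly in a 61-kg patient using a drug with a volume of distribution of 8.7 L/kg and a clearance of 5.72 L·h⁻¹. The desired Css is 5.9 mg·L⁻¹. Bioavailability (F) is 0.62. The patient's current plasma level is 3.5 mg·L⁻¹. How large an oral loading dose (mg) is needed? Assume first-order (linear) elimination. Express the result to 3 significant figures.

2050 mg

Total Vd = 8.7 × 61 = 530.7 L
The loading dose fills Vd to the target concentration.
Concentration deficit ΔC = 5.9 − 3.5 = 2.400 mg/L
LD = Vd × ΔC / F = 530.7 × 2.400 / 0.62 = 2054 mg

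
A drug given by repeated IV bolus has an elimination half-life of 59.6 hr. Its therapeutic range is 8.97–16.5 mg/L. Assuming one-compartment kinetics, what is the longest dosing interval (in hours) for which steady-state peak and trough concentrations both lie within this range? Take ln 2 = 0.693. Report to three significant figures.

52.4 h

k = 0.693 / t½ = 0.693 / 59.6 = 0.01163 h⁻¹
Between IV bolus doses, concentration decays as C = C₀·e^(−kτ), so C_peak/C_trough = e^(kτ).
τ_max = ln(C_peak/C_trough) / k = ln(16.5/8.97) / 0.01163 = 0.6095 / 0.01163 = 52.41 h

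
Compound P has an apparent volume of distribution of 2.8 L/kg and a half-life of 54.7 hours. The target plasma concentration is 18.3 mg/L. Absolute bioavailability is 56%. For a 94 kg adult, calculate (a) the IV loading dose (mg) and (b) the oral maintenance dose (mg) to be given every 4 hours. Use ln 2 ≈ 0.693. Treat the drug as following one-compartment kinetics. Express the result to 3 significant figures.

(a) 4820 mg; (b) 436 mg

Total Vd = 2.8 × 94 = 263.2 L
LD = Vd × C = 263.2 × 18.3 = 4817 mg
CL = 0.693 × Vd / t½ = 0.693 × 263.2 / 54.7 = 3.335 L/h
D = CL × Css × τ / F = 3.335 × 18.3 × 4 / 0.56 = 435.9 mg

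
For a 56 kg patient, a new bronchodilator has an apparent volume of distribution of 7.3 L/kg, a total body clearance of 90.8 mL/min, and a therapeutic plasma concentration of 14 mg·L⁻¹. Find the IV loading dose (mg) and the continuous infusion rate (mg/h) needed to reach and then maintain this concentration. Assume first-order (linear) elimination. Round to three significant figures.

Vd(total) = 56 kg × 7.3 L/kg = 408.8 L
LD = Vd · C_target = 408.8 × 14 = 5723 mg
CL = 90.8 mL/min × 60/1000 = 5.448 L/h
Infusion rate = 5.448 L/h × 14 mg/L = 76.27 mg/h

(a) 5720 mg; (b) 76.3 mg/h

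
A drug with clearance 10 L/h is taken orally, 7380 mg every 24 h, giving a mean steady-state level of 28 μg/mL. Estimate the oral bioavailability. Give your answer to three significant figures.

F·D/τ = CL·Css at steady state → F = CL·Css·τ / D.
F = 10 × 28 × 24 / 7380 = 0.911

0.911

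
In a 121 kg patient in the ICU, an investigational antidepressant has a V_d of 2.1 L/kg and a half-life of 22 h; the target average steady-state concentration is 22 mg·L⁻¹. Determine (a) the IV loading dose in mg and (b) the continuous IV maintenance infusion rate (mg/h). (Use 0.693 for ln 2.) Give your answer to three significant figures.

Vd = 2.1 L/kg × 121 kg = 254.1 L
LD = Vd × C = 254.1 × 22 = 5590 mg
CL = 0.693 × Vd / t½ = 0.693 × 254.1 / 22 = 8.004 L/h
Infusion rate = CL × Css = 8.004 × 22 = 176.1 mg/h

(a) 5590 mg; (b) 176 mg/h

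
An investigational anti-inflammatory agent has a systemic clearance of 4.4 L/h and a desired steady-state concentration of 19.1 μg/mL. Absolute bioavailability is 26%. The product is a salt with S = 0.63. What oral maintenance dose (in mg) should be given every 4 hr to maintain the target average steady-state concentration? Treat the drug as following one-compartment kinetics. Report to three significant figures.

2050 mg

D = CL × Css × τ / F / S = 4.400 × 19.1 × 4 / 0.26 / 0.63 = 2052 mg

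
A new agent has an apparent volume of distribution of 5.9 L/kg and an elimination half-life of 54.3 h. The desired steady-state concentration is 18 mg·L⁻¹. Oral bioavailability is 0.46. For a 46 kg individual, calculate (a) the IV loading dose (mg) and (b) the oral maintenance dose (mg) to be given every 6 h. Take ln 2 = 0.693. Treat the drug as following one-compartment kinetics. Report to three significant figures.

(a) 4890 mg; (b) 813 mg

Vd(total) = 46 kg × 5.9 L/kg = 271.4 L
LD = Vd × C = 271.4 × 18 = 4885 mg
CL = 0.693 × Vd / t½ = 0.693 × 271.4 / 54.3 = 3.464 L/h
D = CL × Css × τ / F = 3.464 × 18 × 6 / 0.46 = 813.3 mg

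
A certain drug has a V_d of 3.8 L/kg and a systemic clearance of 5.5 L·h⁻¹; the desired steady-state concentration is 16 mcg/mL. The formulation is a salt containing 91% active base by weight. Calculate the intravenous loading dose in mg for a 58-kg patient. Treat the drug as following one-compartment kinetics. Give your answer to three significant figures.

Vd = 3.8 L/kg × 58 kg = 220.4 L
LD = Vd × C / S = 220.4 × 16.00 / 0.91 = 3875 mg

3880 mg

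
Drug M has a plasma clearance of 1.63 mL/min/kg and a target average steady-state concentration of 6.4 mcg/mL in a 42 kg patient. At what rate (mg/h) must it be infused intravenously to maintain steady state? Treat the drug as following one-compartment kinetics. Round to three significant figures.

CL = 1.63 mL/min/kg × 42 kg = 68.46 mL/min = 68.46 × 60/1000 = 4.108 L/h
R₀ = 4.108 × 6.4 = 26.29 mg/h

26.3 mg/h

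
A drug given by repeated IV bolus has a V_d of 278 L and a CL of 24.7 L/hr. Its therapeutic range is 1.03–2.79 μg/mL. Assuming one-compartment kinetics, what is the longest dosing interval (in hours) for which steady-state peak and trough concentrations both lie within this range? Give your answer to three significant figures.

k = CL / Vd = 24.70 / 278.0 = 0.08885 h⁻¹
Between IV bolus doses, concentration decays as C = C₀·e^(−kτ), so C_peak/C_trough = e^(kτ).
τ_max = ln(C_peak/C_trough) / k = ln(2.79/1.03) / 0.08885 = 0.9965 / 0.08885 = 11.22 h

11.2 h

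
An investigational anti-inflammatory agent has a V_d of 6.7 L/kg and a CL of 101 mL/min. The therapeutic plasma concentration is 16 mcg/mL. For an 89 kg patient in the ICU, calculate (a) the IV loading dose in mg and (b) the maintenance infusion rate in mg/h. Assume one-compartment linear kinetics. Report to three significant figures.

Total Vd = 6.7 × 89 = 596.3 L
Loading: fill Vd to C_target → 596.3 L × 16 mg/L = 9541 mg
CL = 101 mL/min × 60/1000 = 6.060 L/h
Infusion rate = 6.060 L/h × 16 mg/L = 96.96 mg/h

(a) 9540 mg; (b) 97.0 mg/h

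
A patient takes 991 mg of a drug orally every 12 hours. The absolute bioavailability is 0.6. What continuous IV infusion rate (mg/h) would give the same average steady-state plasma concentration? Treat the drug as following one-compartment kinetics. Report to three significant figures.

Equivalent systemic input: infusion rate = F·D/τ.
Rate = 0.6 × 991 / 12 = 49.55 mg/h

49.6 mg/h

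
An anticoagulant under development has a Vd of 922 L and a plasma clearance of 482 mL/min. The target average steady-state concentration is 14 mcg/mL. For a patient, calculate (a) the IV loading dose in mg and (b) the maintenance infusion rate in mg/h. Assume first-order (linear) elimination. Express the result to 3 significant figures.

LD = Vd · C_target = 922.0 × 14 = 12910 mg
Convert clearance: 482 mL/min × 60 min/h ÷ 1000 mL/L = 28.92 L/h
Maintenance: replace elimination → rate = CL × Css = 28.92 × 14 = 404.9 mg/h

(a) 12900 mg; (b) 405 mg/h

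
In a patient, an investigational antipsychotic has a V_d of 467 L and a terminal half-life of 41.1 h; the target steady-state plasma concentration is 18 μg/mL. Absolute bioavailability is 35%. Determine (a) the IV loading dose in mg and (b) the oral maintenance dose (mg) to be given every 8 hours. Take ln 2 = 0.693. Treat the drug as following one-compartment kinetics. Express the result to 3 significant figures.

LD = Vd × C = 467.0 × 18 = 8406 mg
CL = 0.693 × Vd / t½ = 0.693 × 467.0 / 41.1 = 7.874 L/h
D = CL × Css × τ / F = 7.874 × 18 × 8 / 0.35 = 3240 mg

(a) 8410 mg; (b) 3240 mg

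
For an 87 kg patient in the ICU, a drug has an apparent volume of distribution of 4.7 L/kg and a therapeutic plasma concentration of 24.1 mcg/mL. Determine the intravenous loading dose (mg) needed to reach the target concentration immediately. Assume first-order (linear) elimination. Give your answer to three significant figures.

Vd(total) = 87 kg × 4.7 L/kg = 408.9 L
LD = Vd × C = 408.9 × 24.10 = 9854 mg

9850 mg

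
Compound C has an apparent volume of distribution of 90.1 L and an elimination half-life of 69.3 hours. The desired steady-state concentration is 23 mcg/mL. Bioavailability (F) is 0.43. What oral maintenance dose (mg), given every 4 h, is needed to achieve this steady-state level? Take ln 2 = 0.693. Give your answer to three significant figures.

193 mg

CL = 0.693 × Vd / t½ = 0.693 × 90.10 / 69.3 = 0.9010 L/h
D = CL × Css × τ / F = 0.9010 × 23 × 4 / 0.43 = 192.8 mg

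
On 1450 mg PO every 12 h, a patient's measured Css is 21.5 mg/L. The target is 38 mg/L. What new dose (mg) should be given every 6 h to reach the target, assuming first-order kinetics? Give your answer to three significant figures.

1280 mg

For first-order elimination, Css ∝ F·D/(CL·τ); F and CL are unchanged, so Css ∝ D/τ.
D₂ = D₁ × (Css,target / Css,current) × (τ₂/τ₁) = 1450 × (38/21.5) × (6/12) = 1281 mg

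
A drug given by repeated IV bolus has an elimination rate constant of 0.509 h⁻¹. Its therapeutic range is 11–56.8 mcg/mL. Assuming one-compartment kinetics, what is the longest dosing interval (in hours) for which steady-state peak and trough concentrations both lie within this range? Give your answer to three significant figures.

Between IV bolus doses, concentration decays as C = C₀·e^(−kτ), so C_peak/C_trough = e^(kτ).
τ_max = ln(C_peak/C_trough) / k = ln(56.8/11) / 0.5090 = 1.642 / 0.5090 = 3.226 h

3.23 h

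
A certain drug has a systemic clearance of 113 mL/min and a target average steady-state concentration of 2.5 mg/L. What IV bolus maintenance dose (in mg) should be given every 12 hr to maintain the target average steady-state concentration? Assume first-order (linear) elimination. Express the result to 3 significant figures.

203 mg

Convert clearance: 113 mL/min × 60 min/h ÷ 1000 mL/L = 6.780 L/h
D = CL × Css × τ = 6.780 × 2.5 × 12 = 203.4 mg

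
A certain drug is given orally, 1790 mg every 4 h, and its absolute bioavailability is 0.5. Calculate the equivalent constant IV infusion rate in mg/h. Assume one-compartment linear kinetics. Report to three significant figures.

224 mg/h

Equivalent systemic input: infusion rate = F·D/τ.
Rate = 0.5 × 1790 / 4 = 223.8 mg/h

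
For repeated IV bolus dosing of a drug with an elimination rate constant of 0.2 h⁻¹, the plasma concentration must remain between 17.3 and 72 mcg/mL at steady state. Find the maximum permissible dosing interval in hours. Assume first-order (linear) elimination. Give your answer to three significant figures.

Between IV bolus doses, concentration decays as C = C₀·e^(−kτ), so C_peak/C_trough = e^(kτ).
τ_max = ln(C_peak/C_trough) / k = ln(72/17.3) / 0.2000 = 1.426 / 0.2000 = 7.130 h

7.13 h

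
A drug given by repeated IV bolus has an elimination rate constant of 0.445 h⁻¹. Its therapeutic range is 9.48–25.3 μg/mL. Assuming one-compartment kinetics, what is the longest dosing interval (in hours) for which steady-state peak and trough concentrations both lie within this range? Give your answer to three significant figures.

Between IV bolus doses, concentration decays as C = C₀·e^(−kτ), so C_peak/C_trough = e^(kτ).
τ_max = ln(C_peak/C_trough) / k = ln(25.3/9.48) / 0.4450 = 0.9816 / 0.4450 = 2.206 h

2.21 h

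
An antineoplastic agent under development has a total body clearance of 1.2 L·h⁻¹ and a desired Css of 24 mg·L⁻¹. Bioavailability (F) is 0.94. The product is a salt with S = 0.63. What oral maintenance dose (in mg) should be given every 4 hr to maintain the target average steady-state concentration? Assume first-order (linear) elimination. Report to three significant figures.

195 mg

D = CL × Css × τ / F / S = 1.200 × 24 × 4 / 0.94 / 0.63 = 194.5 mg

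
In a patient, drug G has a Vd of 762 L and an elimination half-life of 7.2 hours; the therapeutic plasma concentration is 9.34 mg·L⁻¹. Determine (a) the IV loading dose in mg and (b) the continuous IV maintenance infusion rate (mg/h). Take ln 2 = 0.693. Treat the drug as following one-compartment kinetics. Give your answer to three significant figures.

LD = Vd × C = 762.0 × 9.34 = 7117 mg
CL = 0.693 × Vd / t½ = 0.693 × 762.0 / 7.2 = 73.34 L/h
Infusion rate = CL × Css = 73.34 × 9.34 = 685.0 mg/h

(a) 7120 mg; (b) 685 mg/h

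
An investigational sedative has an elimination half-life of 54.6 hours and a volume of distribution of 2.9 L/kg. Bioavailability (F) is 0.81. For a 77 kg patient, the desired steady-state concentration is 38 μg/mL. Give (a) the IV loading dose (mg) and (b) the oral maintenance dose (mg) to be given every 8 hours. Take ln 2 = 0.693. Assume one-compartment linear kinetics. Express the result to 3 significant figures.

(a) 8490 mg; (b) 1060 mg

Vd(total) = 77 kg × 2.9 L/kg = 223.3 L
LD = Vd × C = 223.3 × 38 = 8485 mg
CL = 0.693 × Vd / t½ = 0.693 × 223.3 / 54.6 = 2.834 L/h
D = CL × Css × τ / F = 2.834 × 38 × 8 / 0.81 = 1064 mg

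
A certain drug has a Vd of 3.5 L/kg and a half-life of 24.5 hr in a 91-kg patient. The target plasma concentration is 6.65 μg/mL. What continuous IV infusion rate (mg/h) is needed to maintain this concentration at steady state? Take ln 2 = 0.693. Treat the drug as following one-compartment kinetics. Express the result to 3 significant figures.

Total Vd = 3.5 × 91 = 318.5 L
CL = ln 2 · Vd / t½ = 0.693 × 318.5 / 24.5 = 9.009 L/h
Infusion rate = CL × Css = 9.009 × 6.65 = 59.91 mg/h

59.9 mg/h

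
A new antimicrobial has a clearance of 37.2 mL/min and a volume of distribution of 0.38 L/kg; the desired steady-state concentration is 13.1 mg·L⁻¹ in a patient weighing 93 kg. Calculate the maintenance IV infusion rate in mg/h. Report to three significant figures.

29.2 mg/h

CL = 37.2 mL/min × 60/1000 = 2.232 L/h
Rate = CL × Css = 2.232 × 13.1 = 29.24 mg/h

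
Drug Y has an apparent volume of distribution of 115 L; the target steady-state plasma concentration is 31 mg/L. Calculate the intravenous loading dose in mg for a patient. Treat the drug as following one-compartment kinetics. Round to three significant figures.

LD = Vd × C = 115.0 × 31.00 = 3565 mg

3570 mg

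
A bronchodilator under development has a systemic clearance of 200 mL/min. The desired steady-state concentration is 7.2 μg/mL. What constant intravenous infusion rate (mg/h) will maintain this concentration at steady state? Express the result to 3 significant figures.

86.4 mg/h

Convert clearance: 200 mL/min × 60 min/h ÷ 1000 mL/L = 12.00 L/h
R₀ = 12.00 × 7.2 = 86.40 mg/h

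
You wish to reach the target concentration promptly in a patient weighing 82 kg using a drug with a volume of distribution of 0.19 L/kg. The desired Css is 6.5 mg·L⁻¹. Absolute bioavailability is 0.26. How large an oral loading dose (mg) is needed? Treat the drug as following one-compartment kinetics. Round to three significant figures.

Vd = 0.19 L/kg × 82 kg = 15.58 L
The loading dose fills Vd to the target concentration.
LD = Vd × C / F = 15.58 × 6.500 / 0.26 = 389.5 mg

390 mg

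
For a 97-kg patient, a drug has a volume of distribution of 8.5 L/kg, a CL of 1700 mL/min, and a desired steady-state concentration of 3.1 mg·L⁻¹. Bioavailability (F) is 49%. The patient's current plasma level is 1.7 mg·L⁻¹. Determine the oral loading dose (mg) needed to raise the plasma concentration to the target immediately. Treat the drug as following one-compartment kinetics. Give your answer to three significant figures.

Vd = 8.5 L/kg × 97 kg = 824.5 L
Concentration deficit ΔC = 3.1 − 1.7 = 1.400 mg/L
LD = Vd × ΔC / F = 824.5 × 1.400 / 0.49 = 2356 mg

2360 mg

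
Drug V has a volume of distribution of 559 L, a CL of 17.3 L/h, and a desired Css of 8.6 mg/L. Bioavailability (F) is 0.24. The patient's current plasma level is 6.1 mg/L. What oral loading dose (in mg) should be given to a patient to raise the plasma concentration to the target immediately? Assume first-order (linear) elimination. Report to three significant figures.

Concentration deficit ΔC = 8.6 − 6.1 = 2.500 mg/L
LD = Vd × ΔC / F = 559.0 × 2.500 / 0.24 = 5823 mg

5820 mg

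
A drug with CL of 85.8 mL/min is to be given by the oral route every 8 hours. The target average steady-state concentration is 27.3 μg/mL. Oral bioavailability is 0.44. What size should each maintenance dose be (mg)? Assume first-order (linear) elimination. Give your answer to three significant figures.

CL = 85.8 mL/min = 85.8 × 0.06 = 5.148 L/h
At steady state, dose per interval replaces the amount cleared in that interval: F·D/τ = CL·Css.
D = CL × Css × τ / F = 5.148 × 27.3 × 8 / 0.44 = 2555 mg

2560 mg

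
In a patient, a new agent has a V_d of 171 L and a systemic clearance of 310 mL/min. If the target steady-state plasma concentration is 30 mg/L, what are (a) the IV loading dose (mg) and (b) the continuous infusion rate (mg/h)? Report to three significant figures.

(a) 5130 mg; (b) 558 mg/h

Loading dose = Vd × C = 171.0 × 30 = 5130 mg
Convert clearance: 310 mL/min × 60 min/h ÷ 1000 mL/L = 18.60 L/h
Maintenance: replace elimination → rate = CL × Css = 18.60 × 30 = 558.0 mg/h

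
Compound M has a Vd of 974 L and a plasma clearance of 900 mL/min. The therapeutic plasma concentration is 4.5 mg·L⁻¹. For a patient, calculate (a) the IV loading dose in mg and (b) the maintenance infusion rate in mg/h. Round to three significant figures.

Loading dose = Vd × C = 974.0 × 4.5 = 4383 mg
Convert clearance: 900 mL/min × 60 min/h ÷ 1000 mL/L = 54.00 L/h
Maintenance: replace elimination → rate = CL × Css = 54.00 × 4.5 = 243.0 mg/h

(a) 4380 mg; (b) 243 mg/h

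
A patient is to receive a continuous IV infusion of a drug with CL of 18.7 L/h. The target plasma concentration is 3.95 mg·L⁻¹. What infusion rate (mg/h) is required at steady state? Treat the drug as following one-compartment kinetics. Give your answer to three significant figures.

73.9 mg/h

R₀ = 18.70 × 3.95 = 73.87 mg/h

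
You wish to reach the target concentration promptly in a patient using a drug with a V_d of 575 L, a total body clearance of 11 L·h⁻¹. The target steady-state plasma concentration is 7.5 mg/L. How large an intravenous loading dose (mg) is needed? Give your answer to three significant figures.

LD is governed by Vd — clearance does not enter the loading-dose calculation.
LD = Vd × C = 575.0 × 7.500 = 4313 mg

4310 mg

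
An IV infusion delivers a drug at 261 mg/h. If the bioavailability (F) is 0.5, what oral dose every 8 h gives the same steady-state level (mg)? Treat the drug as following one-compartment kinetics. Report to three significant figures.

To maintain the same Css, the systemic dosing rate must be unchanged: F·D/τ = infusion rate.
D = rate × τ / F = 261 × 8 / 0.5 = 4176 mg

4180 mg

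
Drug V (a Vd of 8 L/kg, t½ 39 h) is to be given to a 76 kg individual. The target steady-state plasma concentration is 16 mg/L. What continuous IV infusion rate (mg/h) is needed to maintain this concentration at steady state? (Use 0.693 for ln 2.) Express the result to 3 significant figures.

Vd(total) = 76 kg × 8 L/kg = 608.0 L
k = 0.693/39 = 0.01777 h⁻¹, so CL = k·Vd = 0.01777 × 608.0 = 10.80 L/h
Infusion rate = CL × Css = 10.80 × 16 = 172.8 mg/h

173 mg/h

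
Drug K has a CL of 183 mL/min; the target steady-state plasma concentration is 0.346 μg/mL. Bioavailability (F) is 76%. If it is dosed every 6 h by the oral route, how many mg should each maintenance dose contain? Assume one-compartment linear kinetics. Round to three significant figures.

30.0 mg

CL = 183 mL/min = 183 × 0.06 = 10.98 L/h
D = CL × Css × τ / F = 10.98 × 0.346 × 6 / 0.76 = 29.99 mg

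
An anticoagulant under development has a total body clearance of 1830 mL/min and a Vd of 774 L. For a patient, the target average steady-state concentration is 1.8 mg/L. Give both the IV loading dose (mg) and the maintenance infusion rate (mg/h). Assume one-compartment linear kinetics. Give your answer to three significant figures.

(a) 1390 mg; (b) 198 mg/h

Loading: fill Vd to C_target → 774.0 L × 1.8 mg/L = 1393 mg
CL = 1830 mL/min × 60/1000 = 109.8 L/h
Maintenance infusion rate = CL × Css = 109.8 × 1.8 = 197.6 mg/h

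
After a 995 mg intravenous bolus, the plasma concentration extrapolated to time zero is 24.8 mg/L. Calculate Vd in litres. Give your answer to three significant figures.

40.1 L

Immediately after an IV bolus, C₀ = Dose / Vd, so Vd = Dose / C₀.
Vd = 995 / 24.8 = 40.12 L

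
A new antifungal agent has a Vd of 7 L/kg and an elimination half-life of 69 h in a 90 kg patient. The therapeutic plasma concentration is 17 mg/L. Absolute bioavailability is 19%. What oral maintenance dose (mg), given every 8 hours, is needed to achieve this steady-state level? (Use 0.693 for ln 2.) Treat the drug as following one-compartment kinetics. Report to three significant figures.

Vd = 7 L/kg × 90 kg = 630.0 L
k = 0.693/69 = 0.01004 h⁻¹, so CL = k·Vd = 0.01004 × 630.0 = 6.325 L/h
D = CL × Css × τ / F = 6.325 × 17 × 8 / 0.19 = 4527 mg

4530 mg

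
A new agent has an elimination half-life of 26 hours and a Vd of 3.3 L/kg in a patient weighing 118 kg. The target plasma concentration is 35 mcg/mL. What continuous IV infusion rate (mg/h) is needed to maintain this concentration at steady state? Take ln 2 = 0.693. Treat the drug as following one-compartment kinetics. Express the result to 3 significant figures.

Total Vd = 3.3 × 118 = 389.4 L
CL = ln 2 · Vd / t½ = 0.693 × 389.4 / 26 = 10.38 L/h
Infusion rate = CL × Css = 10.38 × 35 = 363.3 mg/h

363 mg/h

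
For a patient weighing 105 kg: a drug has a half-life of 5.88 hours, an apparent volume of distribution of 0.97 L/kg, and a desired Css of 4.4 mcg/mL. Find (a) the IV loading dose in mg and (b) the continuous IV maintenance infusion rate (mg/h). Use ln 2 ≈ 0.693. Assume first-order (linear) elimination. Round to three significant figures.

(a) 448 mg; (b) 52.8 mg/h

Total Vd = 0.97 × 105 = 101.9 L
LD = Vd × C = 101.9 × 4.4 = 448.4 mg
CL = 0.693 × Vd / t½ = 0.693 × 101.9 / 5.88 = 12.01 L/h
Infusion rate = CL × Css = 12.01 × 4.4 = 52.84 mg/h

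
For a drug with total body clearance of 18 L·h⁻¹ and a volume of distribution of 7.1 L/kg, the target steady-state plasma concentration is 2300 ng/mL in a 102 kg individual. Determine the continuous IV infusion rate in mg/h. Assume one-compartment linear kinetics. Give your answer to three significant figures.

41.4 mg/h

C = 2300 ng/mL = 2.300 mg/L
Infusion rate = CL · Css = 18.00 L/h × 2.3 mg/L = 41.40 mg/h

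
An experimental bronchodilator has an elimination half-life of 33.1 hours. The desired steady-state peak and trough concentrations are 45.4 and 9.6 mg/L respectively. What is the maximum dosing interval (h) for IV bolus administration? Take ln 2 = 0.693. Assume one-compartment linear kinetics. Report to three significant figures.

k = 0.693 / t½ = 0.693 / 33.1 = 0.02094 h⁻¹
Between IV bolus doses, concentration decays as C = C₀·e^(−kτ), so C_peak/C_trough = e^(kτ).
τ_max = ln(C_peak/C_trough) / k = ln(45.4/9.6) / 0.02094 = 1.554 / 0.02094 = 74.21 h

74.2 h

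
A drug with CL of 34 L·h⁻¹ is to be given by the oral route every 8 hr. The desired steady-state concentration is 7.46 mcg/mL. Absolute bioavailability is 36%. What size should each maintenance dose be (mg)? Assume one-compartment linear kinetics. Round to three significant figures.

D = CL × Css × τ / F = 34.00 × 7.46 × 8 / 0.36 = 5636 mg

5640 mg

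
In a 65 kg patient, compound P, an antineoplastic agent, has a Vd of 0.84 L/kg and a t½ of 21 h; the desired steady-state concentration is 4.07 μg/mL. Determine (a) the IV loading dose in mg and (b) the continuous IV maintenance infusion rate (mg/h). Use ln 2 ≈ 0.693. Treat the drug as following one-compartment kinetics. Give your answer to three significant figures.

(a) 222 mg; (b) 7.33 mg/h

Vd = 0.84 L/kg × 65 kg = 54.60 L
LD = Vd × C = 54.60 × 4.07 = 222.2 mg
CL = 0.693 × Vd / t½ = 0.693 × 54.60 / 21 = 1.802 L/h
Infusion rate = CL × Css = 1.802 × 4.07 = 7.334 mg/h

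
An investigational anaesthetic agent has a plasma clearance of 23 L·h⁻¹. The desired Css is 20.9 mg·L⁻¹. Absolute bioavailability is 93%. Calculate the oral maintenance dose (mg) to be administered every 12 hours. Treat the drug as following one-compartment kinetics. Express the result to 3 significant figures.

D = CL × Css × τ / F = 23.00 × 20.9 × 12 / 0.93 = 6203 mg

6200 mg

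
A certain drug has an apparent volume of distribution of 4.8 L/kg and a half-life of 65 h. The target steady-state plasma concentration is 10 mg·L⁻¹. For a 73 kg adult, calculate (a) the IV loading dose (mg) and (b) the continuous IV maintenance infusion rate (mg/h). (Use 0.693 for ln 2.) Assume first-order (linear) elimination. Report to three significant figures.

(a) 3500 mg; (b) 37.4 mg/h

Vd(total) = 73 kg × 4.8 L/kg = 350.4 L
LD = Vd × C = 350.4 × 10 = 3504 mg
CL = 0.693 × Vd / t½ = 0.693 × 350.4 / 65 = 3.736 L/h
Infusion rate = CL × Css = 3.736 × 10 = 37.36 mg/h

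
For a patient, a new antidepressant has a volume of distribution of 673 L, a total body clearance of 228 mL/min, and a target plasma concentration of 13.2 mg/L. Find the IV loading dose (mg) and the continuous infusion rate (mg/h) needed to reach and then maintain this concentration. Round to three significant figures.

(a) 8880 mg; (b) 181 mg/h

Loading dose = Vd × C = 673.0 × 13.2 = 8884 mg
CL = 228 mL/min = 228 × 0.06 = 13.68 L/h
Maintenance: replace elimination → rate = CL × Css = 13.68 × 13.2 = 180.6 mg/h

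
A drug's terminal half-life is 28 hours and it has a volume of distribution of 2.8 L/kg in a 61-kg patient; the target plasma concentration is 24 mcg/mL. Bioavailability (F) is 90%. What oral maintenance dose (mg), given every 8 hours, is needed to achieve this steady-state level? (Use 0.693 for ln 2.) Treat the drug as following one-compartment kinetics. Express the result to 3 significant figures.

Total Vd = 2.8 × 61 = 170.8 L
k = 0.693/28 = 0.02475 h⁻¹, so CL = k·Vd = 0.02475 × 170.8 = 4.227 L/h
D = CL × Css × τ / F = 4.227 × 24 × 8 / 0.9 = 901.8 mg

902 mg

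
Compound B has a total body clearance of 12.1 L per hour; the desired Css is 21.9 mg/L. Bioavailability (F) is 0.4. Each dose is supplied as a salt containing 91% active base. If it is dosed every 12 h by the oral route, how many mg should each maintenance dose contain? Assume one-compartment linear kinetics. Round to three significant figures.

8740 mg

At steady state, dose per interval replaces the amount cleared in that interval: F·S·D/τ = CL·Css.
D = CL × Css × τ / F / S = 12.10 × 21.9 × 12 / 0.4 / 0.91 = 8736 mg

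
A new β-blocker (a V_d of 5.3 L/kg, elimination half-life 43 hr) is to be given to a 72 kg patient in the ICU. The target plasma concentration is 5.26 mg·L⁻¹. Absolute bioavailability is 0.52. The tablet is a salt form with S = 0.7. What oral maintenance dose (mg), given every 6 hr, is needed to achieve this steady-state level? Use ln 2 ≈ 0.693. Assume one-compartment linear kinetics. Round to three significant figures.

533 mg

Total Vd = 5.3 × 72 = 381.6 L
k = 0.693/43 = 0.01612 h⁻¹, so CL = k·Vd = 0.01612 × 381.6 = 6.151 L/h
D = CL × Css × τ / F / S = 6.151 × 5.26 × 6 / 0.52 / 0.7 = 533.3 mg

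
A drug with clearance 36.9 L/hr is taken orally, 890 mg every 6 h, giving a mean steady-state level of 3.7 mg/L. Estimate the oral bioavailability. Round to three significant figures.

0.920

F·D/τ = CL·Css at steady state → F = CL·Css·τ / D.
F = 36.9 × 3.7 × 6 / 890 = 0.920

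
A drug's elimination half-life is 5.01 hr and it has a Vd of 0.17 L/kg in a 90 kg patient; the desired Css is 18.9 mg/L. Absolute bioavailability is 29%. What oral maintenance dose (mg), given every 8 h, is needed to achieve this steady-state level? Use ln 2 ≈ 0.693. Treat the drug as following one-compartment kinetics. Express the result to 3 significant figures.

1100 mg

Vd = 0.17 L/kg × 90 kg = 15.30 L
CL = 0.693 × Vd / t½ = 0.693 × 15.30 / 5.01 = 2.116 L/h
D = CL × Css × τ / F = 2.116 × 18.9 × 8 / 0.29 = 1103 mg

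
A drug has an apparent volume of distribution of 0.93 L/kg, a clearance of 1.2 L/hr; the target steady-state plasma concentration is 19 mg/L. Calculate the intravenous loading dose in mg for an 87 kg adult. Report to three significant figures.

1540 mg

Vd(total) = 87 kg × 0.93 L/kg = 80.91 L
LD = Vd × C = 80.91 × 19.00 = 1537 mg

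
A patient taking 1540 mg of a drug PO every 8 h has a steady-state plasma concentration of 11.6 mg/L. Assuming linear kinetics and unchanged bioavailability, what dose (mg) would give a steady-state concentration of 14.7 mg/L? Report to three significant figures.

1950 mg

For first-order elimination, Css ∝ F·D/(CL·τ); F and CL are unchanged, so Css ∝ D/τ.
D₂ = D₁ × (Css,target / Css,current) = 1540 × 14.7/11.6 = 1952 mg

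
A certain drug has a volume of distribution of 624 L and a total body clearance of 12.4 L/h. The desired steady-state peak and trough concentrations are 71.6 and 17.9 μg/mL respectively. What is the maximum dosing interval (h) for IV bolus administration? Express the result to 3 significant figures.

k = CL / Vd = 12.40 / 624.0 = 0.01987 h⁻¹
Between IV bolus doses, concentration decays as C = C₀·e^(−kτ), so C_peak/C_trough = e^(kτ).
τ_max = ln(C_peak/C_trough) / k = ln(71.6/17.9) / 0.01987 = 1.386 / 0.01987 = 69.75 h

69.8 h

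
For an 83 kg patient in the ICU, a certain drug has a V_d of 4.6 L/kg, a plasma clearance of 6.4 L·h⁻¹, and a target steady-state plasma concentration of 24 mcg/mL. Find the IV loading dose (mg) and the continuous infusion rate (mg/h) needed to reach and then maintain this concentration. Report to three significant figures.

Total Vd = 4.6 × 83 = 381.8 L
Loading dose = Vd × C = 381.8 × 24 = 9163 mg
Maintenance infusion rate = CL × Css = 6.400 × 24 = 153.6 mg/h

(a) 9160 mg; (b) 154 mg/h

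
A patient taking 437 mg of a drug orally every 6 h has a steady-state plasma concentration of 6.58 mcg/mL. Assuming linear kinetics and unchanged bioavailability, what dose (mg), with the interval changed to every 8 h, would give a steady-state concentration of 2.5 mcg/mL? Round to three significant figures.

With linear kinetics, Css is proportional to dose rate (D/τ) at fixed clearance.
D₂ = D₁ × (Css,target / Css,current) × (τ₂/τ₁) = 437 × (2.5/6.58) × (8/6) = 221.4 mg

221 mg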